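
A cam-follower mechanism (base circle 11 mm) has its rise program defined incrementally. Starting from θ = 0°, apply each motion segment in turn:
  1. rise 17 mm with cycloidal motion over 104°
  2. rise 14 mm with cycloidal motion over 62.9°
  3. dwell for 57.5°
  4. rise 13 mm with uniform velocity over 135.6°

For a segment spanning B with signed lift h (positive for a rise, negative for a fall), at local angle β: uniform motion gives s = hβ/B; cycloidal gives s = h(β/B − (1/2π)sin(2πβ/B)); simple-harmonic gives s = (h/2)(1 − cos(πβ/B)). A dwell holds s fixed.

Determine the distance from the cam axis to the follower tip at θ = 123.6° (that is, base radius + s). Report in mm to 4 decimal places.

seg 1 [0°–104°] cycloidal, h=17: full span → s += 17 → s = 17.0000
seg 2 [104°–166.9°] cycloidal, h=14: θ=123.6° here. β=19.6, B=62.9. 14·(0.3116 − sin(2π·0.3116)/(2π)) = 2.2992 → s = 19.2992
radial distance = base radius + s = 11 + 19.2992 = 30.2992

30.2992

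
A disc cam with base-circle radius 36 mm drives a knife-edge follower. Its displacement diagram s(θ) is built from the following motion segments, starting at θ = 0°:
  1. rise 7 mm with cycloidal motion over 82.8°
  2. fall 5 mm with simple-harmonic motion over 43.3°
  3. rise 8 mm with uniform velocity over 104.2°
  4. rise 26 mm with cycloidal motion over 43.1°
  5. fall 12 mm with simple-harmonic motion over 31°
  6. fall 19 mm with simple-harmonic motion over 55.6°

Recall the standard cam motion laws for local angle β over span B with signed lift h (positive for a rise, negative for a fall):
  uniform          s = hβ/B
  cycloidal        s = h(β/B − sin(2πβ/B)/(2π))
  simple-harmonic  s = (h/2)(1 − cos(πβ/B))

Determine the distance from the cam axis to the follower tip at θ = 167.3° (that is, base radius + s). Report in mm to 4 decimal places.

seg 1 [0°–82.8°] cycloidal, h=7: full span → s += 7 → s = 7.0000
seg 2 [82.8°–126.1°] simple-harmonic, h=-5: full span → s += -5 → s = 2.0000
seg 3 [126.1°–230.3°] uniform, h=8: θ=167.3° here. β=41.2, B=104.2. 8·41.2/104.2 = 3.1631 → s = 5.1631
radial distance = base radius + s = 36 + 5.1631 = 41.1631

41.1631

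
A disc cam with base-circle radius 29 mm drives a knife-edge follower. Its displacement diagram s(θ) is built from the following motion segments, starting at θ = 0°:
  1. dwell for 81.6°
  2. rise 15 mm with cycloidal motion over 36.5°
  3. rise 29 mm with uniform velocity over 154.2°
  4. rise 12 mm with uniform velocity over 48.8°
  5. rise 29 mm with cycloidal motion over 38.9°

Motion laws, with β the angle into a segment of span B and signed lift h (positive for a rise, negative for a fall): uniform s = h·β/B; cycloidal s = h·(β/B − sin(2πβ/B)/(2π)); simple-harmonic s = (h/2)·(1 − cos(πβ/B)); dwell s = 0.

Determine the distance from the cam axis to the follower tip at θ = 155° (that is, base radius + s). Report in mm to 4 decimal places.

seg 1 [0°–81.6°] dwell: s stays 0.0000
seg 2 [81.6°–118.1°] cycloidal, h=15: full span → s += 15 → s = 15.0000
seg 3 [118.1°–272.3°] uniform, h=29: θ=155° here. β=36.9, B=154.2. 29·36.9/154.2 = 6.9397 → s = 21.9397
radial distance = base radius + s = 29 + 21.9397 = 50.9397

50.9397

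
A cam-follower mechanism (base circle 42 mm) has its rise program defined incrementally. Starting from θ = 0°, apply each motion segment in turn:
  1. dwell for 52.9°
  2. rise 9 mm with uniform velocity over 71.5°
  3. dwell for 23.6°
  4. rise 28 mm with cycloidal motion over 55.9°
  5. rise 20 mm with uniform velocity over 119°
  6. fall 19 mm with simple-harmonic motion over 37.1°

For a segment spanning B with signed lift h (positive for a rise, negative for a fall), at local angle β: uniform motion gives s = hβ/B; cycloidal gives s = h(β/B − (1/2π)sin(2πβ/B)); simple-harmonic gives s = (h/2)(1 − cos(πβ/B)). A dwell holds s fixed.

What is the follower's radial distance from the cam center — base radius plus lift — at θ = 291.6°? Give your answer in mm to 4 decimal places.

seg 1 [0°–52.9°] dwell: s stays 0.0000
seg 2 [52.9°–124.4°] uniform, h=9: full span → s += 9 → s = 9.0000
seg 3 [124.4°–148°] dwell: s stays 9.0000
seg 4 [148°–203.9°] cycloidal, h=28: full span → s += 28 → s = 37.0000
seg 5 [203.9°–322.9°] uniform, h=20: θ=291.6° here. β=87.7, B=119. 20·87.7/119 = 14.7395 → s = 51.7395
radial distance = base radius + s = 42 + 51.7395 = 93.7395

93.7395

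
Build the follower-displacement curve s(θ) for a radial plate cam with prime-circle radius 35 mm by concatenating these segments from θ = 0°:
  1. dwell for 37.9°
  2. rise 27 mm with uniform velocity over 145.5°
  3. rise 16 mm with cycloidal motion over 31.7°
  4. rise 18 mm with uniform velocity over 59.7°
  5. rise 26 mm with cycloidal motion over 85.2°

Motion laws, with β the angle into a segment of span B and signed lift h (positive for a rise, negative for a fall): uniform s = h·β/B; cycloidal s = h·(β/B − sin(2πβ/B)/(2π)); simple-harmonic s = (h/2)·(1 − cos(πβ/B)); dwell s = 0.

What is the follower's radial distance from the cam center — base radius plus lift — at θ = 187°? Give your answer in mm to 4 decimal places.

seg 1 [0°–37.9°] dwell: s stays 0.0000
seg 2 [37.9°–183.4°] uniform, h=27: full span → s += 27 → s = 27.0000
seg 3 [183.4°–215.1°] cycloidal, h=16: θ=187° here. β=3.6, B=31.7. 16·(0.1136 − sin(2π·0.1136)/(2π)) = 0.1503 → s = 27.1503
radial distance = base radius + s = 35 + 27.1503 = 62.1503

62.1503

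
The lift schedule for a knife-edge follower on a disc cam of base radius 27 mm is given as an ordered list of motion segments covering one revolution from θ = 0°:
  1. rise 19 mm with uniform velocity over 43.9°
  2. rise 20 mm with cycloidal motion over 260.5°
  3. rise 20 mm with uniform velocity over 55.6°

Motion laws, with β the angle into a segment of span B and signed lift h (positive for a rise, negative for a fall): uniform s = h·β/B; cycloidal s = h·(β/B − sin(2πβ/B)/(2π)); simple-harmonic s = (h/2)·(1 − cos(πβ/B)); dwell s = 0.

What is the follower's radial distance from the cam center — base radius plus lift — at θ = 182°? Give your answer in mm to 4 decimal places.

seg 1 [0°–43.9°] uniform, h=19: full span → s += 19 → s = 19.0000
seg 2 [43.9°–304.4°] cycloidal, h=20: θ=182° here. β=138.1, B=260.5. 20·(0.5301 − sin(2π·0.5301)/(2π)) = 11.2018 → s = 30.2018
radial distance = base radius + s = 27 + 30.2018 = 57.2018

57.2018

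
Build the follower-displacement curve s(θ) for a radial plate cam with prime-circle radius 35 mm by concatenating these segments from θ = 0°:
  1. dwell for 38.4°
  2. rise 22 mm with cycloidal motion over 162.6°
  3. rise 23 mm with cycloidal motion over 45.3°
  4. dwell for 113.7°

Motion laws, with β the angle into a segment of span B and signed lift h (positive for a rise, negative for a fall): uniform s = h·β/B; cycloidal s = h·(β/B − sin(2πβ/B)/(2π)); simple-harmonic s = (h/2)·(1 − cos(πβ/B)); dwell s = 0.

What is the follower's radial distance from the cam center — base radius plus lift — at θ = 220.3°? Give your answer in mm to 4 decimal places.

seg 1 [0°–38.4°] dwell: s stays 0.0000
seg 2 [38.4°–201°] cycloidal, h=22: full span → s += 22 → s = 22.0000
seg 3 [201°–246.3°] cycloidal, h=23: θ=220.3° here. β=19.3, B=45.3. 23·(0.4260 − sin(2π·0.4260)/(2π)) = 8.1588 → s = 30.1588
radial distance = base radius + s = 35 + 30.1588 = 65.1588

65.1588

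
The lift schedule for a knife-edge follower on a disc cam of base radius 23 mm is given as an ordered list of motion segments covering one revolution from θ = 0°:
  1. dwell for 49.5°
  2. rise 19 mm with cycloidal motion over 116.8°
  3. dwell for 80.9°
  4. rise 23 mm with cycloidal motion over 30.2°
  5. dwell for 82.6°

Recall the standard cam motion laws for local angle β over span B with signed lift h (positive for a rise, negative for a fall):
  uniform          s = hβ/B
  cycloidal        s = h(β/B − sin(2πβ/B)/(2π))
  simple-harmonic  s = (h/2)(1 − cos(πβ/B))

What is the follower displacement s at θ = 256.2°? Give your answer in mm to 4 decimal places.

seg 1 [0°–49.5°] dwell: s stays 0.0000
seg 2 [49.5°–166.3°] cycloidal, h=19: full span → s += 19 → s = 19.0000
seg 3 [166.3°–247.2°] dwell: s stays 19.0000
seg 4 [247.2°–277.4°] cycloidal, h=23: θ=256.2° here. β=9, B=30.2. 23·(0.2980 − sin(2π·0.2980)/(2π)) = 3.3591 → s = 22.3591

22.3591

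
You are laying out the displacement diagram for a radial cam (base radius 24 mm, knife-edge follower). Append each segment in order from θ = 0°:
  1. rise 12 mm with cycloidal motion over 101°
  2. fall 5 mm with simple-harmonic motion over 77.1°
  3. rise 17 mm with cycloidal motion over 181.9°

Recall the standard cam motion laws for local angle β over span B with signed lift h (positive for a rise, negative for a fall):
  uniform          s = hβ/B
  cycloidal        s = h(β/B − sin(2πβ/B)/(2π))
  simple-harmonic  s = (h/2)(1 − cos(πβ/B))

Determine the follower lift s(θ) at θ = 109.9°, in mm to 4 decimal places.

seg 1 [0°–101°] cycloidal, h=12: full span → s += 12 → s = 12.0000
seg 2 [101°–178.1°] simple-harmonic, h=-5: θ=109.9° here. β=8.9, B=77.1. -5/2·(1 − cos(π·0.1154)) = -0.1626 → s = 11.8374

11.8374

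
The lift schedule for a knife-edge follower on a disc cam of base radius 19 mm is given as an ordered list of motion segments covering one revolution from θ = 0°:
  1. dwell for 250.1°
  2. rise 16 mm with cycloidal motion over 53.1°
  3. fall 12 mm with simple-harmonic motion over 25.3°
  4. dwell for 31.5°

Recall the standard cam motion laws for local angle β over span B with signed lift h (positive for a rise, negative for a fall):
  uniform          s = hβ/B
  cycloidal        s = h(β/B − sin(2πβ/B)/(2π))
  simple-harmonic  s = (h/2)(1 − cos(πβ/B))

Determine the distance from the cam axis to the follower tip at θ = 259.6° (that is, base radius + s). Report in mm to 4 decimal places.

seg 1 [0°–250.1°] dwell: s stays 0.0000
seg 2 [250.1°–303.2°] cycloidal, h=16: θ=259.6° here. β=9.5, B=53.1. 16·(0.1789 − sin(2π·0.1789)/(2π)) = 0.5659 → s = 0.5659
radial distance = base radius + s = 19 + 0.5659 = 19.5659

19.5659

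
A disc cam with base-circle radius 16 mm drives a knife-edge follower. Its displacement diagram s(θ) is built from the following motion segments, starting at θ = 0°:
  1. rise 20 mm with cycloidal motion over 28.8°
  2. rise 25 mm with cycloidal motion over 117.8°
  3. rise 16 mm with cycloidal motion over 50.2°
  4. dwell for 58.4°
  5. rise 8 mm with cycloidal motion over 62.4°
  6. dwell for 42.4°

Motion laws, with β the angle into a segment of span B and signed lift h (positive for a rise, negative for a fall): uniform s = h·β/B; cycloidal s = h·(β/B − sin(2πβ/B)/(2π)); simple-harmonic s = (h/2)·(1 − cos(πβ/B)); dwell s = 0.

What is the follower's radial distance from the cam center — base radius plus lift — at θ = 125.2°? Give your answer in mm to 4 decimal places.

seg 1 [0°–28.8°] cycloidal, h=20: full span → s += 20 → s = 20.0000
seg 2 [28.8°–146.6°] cycloidal, h=25: θ=125.2° here. β=96.4, B=117.8. 25·(0.8183 − sin(2π·0.8183)/(2π)) = 24.0761 → s = 44.0761
radial distance = base radius + s = 16 + 44.0761 = 60.0761

60.0761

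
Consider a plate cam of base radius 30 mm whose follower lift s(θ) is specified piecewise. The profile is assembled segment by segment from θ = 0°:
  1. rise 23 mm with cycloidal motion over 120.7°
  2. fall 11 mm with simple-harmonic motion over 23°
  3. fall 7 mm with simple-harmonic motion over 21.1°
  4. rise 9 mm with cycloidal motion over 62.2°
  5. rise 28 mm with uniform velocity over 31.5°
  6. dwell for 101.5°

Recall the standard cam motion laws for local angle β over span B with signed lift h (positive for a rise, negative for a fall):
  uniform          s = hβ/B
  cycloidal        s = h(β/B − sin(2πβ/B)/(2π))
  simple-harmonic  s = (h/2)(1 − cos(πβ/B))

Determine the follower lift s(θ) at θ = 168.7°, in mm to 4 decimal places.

seg 1 [0°–120.7°] cycloidal, h=23: full span → s += 23 → s = 23.0000
seg 2 [120.7°–143.7°] simple-harmonic, h=-11: full span → s += -11 → s = 12.0000
seg 3 [143.7°–164.8°] simple-harmonic, h=-7: full span → s += -7 → s = 5.0000
seg 4 [164.8°–227°] cycloidal, h=9: θ=168.7° here. β=3.9, B=62.2. 9·(0.0627 − sin(2π·0.0627)/(2π)) = 0.0145 → s = 5.0145

5.0145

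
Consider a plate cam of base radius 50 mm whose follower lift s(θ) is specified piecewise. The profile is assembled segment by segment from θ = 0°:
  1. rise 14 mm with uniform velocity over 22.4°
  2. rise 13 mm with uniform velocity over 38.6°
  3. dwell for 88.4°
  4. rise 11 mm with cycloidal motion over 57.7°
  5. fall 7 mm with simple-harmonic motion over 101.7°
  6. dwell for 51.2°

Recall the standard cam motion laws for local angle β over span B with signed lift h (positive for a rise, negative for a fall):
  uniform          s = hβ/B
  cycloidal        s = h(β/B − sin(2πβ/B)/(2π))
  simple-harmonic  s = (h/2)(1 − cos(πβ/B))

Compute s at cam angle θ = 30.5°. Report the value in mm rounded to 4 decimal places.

seg 1 [0°–22.4°] uniform, h=14: full span → s += 14 → s = 14.0000
seg 2 [22.4°–61°] uniform, h=13: θ=30.5° here. β=8.1, B=38.6. 13·8.1/38.6 = 2.7280 → s = 16.7280

16.7280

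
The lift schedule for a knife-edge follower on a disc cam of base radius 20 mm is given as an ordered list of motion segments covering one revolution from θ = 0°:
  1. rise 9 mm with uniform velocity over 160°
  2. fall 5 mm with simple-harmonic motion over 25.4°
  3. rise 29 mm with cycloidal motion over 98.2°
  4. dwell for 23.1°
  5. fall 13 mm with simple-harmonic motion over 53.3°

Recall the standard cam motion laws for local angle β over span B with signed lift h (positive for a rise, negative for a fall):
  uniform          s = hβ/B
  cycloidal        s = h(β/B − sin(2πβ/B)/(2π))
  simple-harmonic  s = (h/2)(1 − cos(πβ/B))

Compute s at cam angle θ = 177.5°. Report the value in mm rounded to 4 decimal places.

seg 1 [0°–160°] uniform, h=9: full span → s += 9 → s = 9.0000
seg 2 [160°–185.4°] simple-harmonic, h=-5: θ=177.5° here. β=17.5, B=25.4. -5/2·(1 − cos(π·0.6890)) = -3.8986 → s = 5.1014

5.1014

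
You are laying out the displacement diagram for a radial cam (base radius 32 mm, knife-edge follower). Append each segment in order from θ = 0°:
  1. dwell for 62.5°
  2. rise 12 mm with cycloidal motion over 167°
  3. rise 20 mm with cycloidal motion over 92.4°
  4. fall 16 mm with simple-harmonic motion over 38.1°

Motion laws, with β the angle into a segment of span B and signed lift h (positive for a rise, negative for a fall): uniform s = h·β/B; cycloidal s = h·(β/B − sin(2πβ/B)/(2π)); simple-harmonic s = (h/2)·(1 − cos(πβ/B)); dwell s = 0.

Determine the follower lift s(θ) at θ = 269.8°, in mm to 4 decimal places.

seg 1 [0°–62.5°] dwell: s stays 0.0000
seg 2 [62.5°–229.5°] cycloidal, h=12: full span → s += 12 → s = 12.0000
seg 3 [229.5°–321.9°] cycloidal, h=20: θ=269.8° here. β=40.3, B=92.4. 20·(0.4361 − sin(2π·0.4361)/(2π)) = 7.4799 → s = 19.4799

19.4799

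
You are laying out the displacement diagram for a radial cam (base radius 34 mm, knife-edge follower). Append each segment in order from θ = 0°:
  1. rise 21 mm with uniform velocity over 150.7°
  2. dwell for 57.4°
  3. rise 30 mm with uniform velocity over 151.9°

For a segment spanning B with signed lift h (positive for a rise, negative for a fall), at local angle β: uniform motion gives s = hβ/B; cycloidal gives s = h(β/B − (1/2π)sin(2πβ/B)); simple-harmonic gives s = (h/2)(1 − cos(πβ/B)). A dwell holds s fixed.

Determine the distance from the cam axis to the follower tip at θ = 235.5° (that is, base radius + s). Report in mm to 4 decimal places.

seg 1 [0°–150.7°] uniform, h=21: full span → s += 21 → s = 21.0000
seg 2 [150.7°–208.1°] dwell: s stays 21.0000
seg 3 [208.1°–360°] uniform, h=30: θ=235.5° here. β=27.4, B=151.9. 30·27.4/151.9 = 5.4115 → s = 26.4115
radial distance = base radius + s = 34 + 26.4115 = 60.4115

60.4115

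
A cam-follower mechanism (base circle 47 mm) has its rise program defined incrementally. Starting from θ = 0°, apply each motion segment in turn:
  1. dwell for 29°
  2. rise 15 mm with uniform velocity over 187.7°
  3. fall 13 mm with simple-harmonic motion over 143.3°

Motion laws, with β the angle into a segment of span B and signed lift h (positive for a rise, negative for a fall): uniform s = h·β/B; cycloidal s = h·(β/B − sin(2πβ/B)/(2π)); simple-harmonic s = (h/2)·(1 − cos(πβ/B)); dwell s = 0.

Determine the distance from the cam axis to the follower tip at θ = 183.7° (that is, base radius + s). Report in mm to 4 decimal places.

seg 1 [0°–29°] dwell: s stays 0.0000
seg 2 [29°–216.7°] uniform, h=15: θ=183.7° here. β=154.7, B=187.7. 15·154.7/187.7 = 12.3628 → s = 12.3628
radial distance = base radius + s = 47 + 12.3628 = 59.3628

59.3628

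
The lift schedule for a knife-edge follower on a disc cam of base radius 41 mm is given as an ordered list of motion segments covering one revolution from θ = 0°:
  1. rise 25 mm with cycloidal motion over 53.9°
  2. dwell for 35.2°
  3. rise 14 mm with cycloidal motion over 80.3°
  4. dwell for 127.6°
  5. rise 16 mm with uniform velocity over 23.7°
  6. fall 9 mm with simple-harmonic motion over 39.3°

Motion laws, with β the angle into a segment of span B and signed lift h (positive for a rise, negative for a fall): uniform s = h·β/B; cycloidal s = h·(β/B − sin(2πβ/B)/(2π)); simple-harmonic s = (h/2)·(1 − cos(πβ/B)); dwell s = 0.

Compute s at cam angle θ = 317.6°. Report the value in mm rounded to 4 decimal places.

seg 1 [0°–53.9°] cycloidal, h=25: full span → s += 25 → s = 25.0000
seg 2 [53.9°–89.1°] dwell: s stays 25.0000
seg 3 [89.1°–169.4°] cycloidal, h=14: full span → s += 14 → s = 39.0000
seg 4 [169.4°–297°] dwell: s stays 39.0000
seg 5 [297°–320.7°] uniform, h=16: θ=317.6° here. β=20.6, B=23.7. 16·20.6/23.7 = 13.9072 → s = 52.9072

52.9072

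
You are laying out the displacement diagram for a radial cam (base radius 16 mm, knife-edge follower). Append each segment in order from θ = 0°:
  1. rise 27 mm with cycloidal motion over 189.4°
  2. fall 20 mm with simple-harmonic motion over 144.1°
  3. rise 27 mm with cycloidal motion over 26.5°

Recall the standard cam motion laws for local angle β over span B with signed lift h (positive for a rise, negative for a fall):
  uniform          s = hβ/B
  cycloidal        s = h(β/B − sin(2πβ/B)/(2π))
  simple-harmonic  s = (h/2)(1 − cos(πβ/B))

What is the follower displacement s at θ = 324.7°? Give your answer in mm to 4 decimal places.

seg 1 [0°–189.4°] cycloidal, h=27: full span → s += 27 → s = 27.0000
seg 2 [189.4°–333.5°] simple-harmonic, h=-20: θ=324.7° here. β=135.3, B=144.1. -20/2·(1 − cos(π·0.9389)) = -19.8165 → s = 7.1835

7.1835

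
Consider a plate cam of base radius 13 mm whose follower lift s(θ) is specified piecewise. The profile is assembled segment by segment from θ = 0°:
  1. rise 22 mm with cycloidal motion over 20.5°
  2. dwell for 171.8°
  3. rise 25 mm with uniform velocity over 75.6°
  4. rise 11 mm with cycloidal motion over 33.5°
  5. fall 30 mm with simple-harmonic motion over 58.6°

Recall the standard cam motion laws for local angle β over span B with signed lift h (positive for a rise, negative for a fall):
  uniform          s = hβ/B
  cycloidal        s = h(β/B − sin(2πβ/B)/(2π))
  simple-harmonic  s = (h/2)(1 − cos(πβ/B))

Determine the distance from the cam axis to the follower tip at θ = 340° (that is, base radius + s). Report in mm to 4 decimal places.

seg 1 [0°–20.5°] cycloidal, h=22: full span → s += 22 → s = 22.0000
seg 2 [20.5°–192.3°] dwell: s stays 22.0000
seg 3 [192.3°–267.9°] uniform, h=25: full span → s += 25 → s = 47.0000
seg 4 [267.9°–301.4°] cycloidal, h=11: full span → s += 11 → s = 58.0000
seg 5 [301.4°–360°] simple-harmonic, h=-30: θ=340° here. β=38.6, B=58.6. -30/2·(1 − cos(π·0.6587)) = -22.1727 → s = 35.8273
radial distance = base radius + s = 13 + 35.8273 = 48.8273

48.8273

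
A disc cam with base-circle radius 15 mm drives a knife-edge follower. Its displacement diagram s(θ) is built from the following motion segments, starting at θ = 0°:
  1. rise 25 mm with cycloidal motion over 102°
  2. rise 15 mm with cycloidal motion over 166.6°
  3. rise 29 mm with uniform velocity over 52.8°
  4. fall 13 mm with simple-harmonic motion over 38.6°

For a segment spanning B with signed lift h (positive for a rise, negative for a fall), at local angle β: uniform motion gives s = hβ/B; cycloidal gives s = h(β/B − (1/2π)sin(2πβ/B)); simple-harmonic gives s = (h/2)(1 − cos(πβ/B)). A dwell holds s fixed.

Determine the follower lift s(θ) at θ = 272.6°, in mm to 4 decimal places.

seg 1 [0°–102°] cycloidal, h=25: full span → s += 25 → s = 25.0000
seg 2 [102°–268.6°] cycloidal, h=15: full span → s += 15 → s = 40.0000
seg 3 [268.6°–321.4°] uniform, h=29: θ=272.6° here. β=4, B=52.8. 29·4/52.8 = 2.1970 → s = 42.1970

42.1970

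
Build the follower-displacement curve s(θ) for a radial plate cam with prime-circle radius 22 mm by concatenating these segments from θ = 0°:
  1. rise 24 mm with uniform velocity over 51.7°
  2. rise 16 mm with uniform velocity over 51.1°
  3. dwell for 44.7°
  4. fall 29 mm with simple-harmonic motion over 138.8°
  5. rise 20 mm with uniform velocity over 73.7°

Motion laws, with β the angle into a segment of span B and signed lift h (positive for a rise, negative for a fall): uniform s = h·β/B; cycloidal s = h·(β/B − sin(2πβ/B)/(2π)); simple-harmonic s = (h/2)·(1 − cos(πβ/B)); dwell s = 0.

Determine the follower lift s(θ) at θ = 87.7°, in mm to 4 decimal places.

seg 1 [0°–51.7°] uniform, h=24: full span → s += 24 → s = 24.0000
seg 2 [51.7°–102.8°] uniform, h=16: θ=87.7° here. β=36, B=51.1. 16·36/51.1 = 11.2720 → s = 35.2720

35.2720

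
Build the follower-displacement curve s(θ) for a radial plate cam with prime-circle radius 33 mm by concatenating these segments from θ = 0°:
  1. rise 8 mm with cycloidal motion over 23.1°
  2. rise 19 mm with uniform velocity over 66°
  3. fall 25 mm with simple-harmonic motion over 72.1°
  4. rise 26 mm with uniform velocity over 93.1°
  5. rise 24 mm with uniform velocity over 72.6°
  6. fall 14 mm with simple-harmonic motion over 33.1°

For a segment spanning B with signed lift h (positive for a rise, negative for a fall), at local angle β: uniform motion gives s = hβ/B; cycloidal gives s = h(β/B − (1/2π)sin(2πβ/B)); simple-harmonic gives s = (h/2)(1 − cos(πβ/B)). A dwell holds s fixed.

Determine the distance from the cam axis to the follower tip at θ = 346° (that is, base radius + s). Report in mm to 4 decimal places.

seg 1 [0°–23.1°] cycloidal, h=8: full span → s += 8 → s = 8.0000
seg 2 [23.1°–89.1°] uniform, h=19: full span → s += 19 → s = 27.0000
seg 3 [89.1°–161.2°] simple-harmonic, h=-25: full span → s += -25 → s = 2.0000
seg 4 [161.2°–254.3°] uniform, h=26: full span → s += 26 → s = 28.0000
seg 5 [254.3°–326.9°] uniform, h=24: full span → s += 24 → s = 52.0000
seg 6 [326.9°–360°] simple-harmonic, h=-14: θ=346° here. β=19.1, B=33.1. -14/2·(1 − cos(π·0.5770)) = -8.6777 → s = 43.3223
radial distance = base radius + s = 33 + 43.3223 = 76.3223

76.3223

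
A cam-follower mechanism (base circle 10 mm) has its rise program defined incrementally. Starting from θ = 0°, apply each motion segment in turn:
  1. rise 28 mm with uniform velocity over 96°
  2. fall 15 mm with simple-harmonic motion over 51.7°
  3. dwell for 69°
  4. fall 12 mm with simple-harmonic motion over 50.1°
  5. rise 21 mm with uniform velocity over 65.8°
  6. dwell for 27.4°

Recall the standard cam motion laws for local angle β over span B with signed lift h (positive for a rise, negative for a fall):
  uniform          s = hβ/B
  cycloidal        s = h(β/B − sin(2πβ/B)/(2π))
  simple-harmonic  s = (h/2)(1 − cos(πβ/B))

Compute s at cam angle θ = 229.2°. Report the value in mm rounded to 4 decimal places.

seg 1 [0°–96°] uniform, h=28: full span → s += 28 → s = 28.0000
seg 2 [96°–147.7°] simple-harmonic, h=-15: full span → s += -15 → s = 13.0000
seg 3 [147.7°–216.7°] dwell: s stays 13.0000
seg 4 [216.7°–266.8°] simple-harmonic, h=-12: θ=229.2° here. β=12.5, B=50.1. -12/2·(1 − cos(π·0.2495)) = -1.7507 → s = 11.2493

11.2493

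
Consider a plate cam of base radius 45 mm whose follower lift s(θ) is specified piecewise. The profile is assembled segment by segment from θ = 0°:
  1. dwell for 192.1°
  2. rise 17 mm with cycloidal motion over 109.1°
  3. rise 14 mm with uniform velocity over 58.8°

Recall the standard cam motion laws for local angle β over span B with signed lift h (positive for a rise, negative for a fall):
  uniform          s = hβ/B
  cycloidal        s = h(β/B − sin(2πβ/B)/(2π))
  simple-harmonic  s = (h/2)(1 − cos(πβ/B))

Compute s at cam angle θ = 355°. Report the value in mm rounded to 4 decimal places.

seg 1 [0°–192.1°] dwell: s stays 0.0000
seg 2 [192.1°–301.2°] cycloidal, h=17: full span → s += 17 → s = 17.0000
seg 3 [301.2°–360°] uniform, h=14: θ=355° here. β=53.8, B=58.8. 14·53.8/58.8 = 12.8095 → s = 29.8095

29.8095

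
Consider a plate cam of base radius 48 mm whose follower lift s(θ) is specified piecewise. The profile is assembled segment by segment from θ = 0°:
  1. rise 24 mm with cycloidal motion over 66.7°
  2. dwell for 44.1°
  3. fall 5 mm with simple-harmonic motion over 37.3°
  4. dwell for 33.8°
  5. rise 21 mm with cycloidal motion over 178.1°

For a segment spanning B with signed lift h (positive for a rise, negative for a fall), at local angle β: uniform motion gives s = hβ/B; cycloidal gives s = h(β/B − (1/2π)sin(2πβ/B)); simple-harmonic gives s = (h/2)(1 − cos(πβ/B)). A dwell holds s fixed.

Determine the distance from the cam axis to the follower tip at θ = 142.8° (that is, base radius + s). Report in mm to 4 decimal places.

seg 1 [0°–66.7°] cycloidal, h=24: full span → s += 24 → s = 24.0000
seg 2 [66.7°–110.8°] dwell: s stays 24.0000
seg 3 [110.8°–148.1°] simple-harmonic, h=-5: θ=142.8° here. β=32, B=37.3. -5/2·(1 − cos(π·0.8579)) = -4.7550 → s = 19.2450
radial distance = base radius + s = 48 + 19.2450 = 67.2450

67.2450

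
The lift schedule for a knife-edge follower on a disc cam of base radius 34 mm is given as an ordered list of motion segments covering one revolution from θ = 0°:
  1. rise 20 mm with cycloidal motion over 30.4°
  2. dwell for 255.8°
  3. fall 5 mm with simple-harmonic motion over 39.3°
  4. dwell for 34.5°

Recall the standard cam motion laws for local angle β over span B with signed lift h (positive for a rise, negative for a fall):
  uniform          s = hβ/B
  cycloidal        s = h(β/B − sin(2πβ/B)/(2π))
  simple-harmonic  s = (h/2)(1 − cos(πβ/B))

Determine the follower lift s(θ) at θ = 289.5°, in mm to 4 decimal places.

seg 1 [0°–30.4°] cycloidal, h=20: full span → s += 20 → s = 20.0000
seg 2 [30.4°–286.2°] dwell: s stays 20.0000
seg 3 [286.2°–325.5°] simple-harmonic, h=-5: θ=289.5° here. β=3.3, B=39.3. -5/2·(1 − cos(π·0.0840)) = -0.0865 → s = 19.9135

19.9135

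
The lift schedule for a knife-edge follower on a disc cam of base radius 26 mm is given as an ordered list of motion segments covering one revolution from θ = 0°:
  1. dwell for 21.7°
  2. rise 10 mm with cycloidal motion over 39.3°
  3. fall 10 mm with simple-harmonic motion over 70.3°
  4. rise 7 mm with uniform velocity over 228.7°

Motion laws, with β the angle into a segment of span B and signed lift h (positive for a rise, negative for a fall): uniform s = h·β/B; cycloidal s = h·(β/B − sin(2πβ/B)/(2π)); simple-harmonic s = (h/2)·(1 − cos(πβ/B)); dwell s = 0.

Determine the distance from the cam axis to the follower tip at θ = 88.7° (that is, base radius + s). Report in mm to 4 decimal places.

seg 1 [0°–21.7°] dwell: s stays 0.0000
seg 2 [21.7°–61°] cycloidal, h=10: full span → s += 10 → s = 10.0000
seg 3 [61°–131.3°] simple-harmonic, h=-10: θ=88.7° here. β=27.7, B=70.3. -10/2·(1 − cos(π·0.3940)) = -3.3659 → s = 6.6341
radial distance = base radius + s = 26 + 6.6341 = 32.6341

32.6341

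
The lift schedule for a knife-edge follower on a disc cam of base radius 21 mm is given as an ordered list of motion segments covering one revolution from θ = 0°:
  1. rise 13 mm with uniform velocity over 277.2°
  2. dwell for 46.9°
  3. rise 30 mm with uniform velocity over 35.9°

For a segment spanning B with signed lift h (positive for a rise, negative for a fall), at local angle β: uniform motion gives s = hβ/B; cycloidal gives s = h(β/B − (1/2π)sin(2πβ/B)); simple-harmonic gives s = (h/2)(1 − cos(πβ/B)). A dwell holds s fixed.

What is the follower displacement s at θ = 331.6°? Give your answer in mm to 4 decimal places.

seg 1 [0°–277.2°] uniform, h=13: full span → s += 13 → s = 13.0000
seg 2 [277.2°–324.1°] dwell: s stays 13.0000
seg 3 [324.1°–360°] uniform, h=30: θ=331.6° here. β=7.5, B=35.9. 30·7.5/35.9 = 6.2674 → s = 19.2674

19.2674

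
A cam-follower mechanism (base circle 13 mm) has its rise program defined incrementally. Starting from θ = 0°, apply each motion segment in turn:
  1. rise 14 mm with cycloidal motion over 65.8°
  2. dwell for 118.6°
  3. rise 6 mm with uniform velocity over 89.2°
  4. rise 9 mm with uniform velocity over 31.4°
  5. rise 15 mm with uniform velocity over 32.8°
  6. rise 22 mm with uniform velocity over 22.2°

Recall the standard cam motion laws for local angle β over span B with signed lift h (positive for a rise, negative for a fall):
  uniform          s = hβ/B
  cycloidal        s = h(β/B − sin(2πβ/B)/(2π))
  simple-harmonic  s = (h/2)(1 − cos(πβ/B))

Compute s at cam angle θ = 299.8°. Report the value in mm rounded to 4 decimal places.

seg 1 [0°–65.8°] cycloidal, h=14: full span → s += 14 → s = 14.0000
seg 2 [65.8°–184.4°] dwell: s stays 14.0000
seg 3 [184.4°–273.6°] uniform, h=6: full span → s += 6 → s = 20.0000
seg 4 [273.6°–305°] uniform, h=9: θ=299.8° here. β=26.2, B=31.4. 9·26.2/31.4 = 7.5096 → s = 27.5096

27.5096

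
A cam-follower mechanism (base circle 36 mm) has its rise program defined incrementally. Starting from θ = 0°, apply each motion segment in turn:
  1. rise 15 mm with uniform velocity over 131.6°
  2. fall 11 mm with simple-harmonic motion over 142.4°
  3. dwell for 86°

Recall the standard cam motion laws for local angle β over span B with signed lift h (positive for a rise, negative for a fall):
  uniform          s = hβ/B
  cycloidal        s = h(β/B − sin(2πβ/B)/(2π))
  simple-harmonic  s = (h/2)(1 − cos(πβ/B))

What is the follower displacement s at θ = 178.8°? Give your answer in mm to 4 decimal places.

seg 1 [0°–131.6°] uniform, h=15: full span → s += 15 → s = 15.0000
seg 2 [131.6°–274°] simple-harmonic, h=-11: θ=178.8° here. β=47.2, B=142.4. -11/2·(1 − cos(π·0.3315)) = -2.7220 → s = 12.2780

12.2780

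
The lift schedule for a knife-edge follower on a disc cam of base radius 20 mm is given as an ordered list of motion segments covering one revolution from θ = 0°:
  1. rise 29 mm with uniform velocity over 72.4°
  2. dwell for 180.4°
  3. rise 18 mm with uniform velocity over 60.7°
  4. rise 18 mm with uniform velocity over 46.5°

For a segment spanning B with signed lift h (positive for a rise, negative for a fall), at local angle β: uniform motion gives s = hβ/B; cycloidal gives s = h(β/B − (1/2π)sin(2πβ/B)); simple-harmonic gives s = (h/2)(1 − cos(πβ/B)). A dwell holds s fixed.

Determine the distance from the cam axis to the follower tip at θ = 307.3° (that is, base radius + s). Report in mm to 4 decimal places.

seg 1 [0°–72.4°] uniform, h=29: full span → s += 29 → s = 29.0000
seg 2 [72.4°–252.8°] dwell: s stays 29.0000
seg 3 [252.8°–313.5°] uniform, h=18: θ=307.3° here. β=54.5, B=60.7. 18·54.5/60.7 = 16.1614 → s = 45.1614
radial distance = base radius + s = 20 + 45.1614 = 65.1614

65.1614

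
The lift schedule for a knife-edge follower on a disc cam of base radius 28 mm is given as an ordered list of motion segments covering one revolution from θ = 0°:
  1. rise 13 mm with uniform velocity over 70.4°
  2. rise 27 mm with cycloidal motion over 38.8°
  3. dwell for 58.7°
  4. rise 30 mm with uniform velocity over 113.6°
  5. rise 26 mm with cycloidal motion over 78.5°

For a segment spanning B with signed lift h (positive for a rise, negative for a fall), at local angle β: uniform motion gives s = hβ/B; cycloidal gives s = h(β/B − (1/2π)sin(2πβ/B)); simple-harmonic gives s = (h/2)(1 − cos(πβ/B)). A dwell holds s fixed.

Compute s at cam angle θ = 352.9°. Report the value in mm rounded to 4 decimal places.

seg 1 [0°–70.4°] uniform, h=13: full span → s += 13 → s = 13.0000
seg 2 [70.4°–109.2°] cycloidal, h=27: full span → s += 27 → s = 40.0000
seg 3 [109.2°–167.9°] dwell: s stays 40.0000
seg 4 [167.9°–281.5°] uniform, h=30: full span → s += 30 → s = 70.0000
seg 5 [281.5°–360°] cycloidal, h=26: θ=352.9° here. β=71.4, B=78.5. 26·(0.9096 − sin(2π·0.9096)/(2π)) = 25.8755 → s = 95.8755

95.8755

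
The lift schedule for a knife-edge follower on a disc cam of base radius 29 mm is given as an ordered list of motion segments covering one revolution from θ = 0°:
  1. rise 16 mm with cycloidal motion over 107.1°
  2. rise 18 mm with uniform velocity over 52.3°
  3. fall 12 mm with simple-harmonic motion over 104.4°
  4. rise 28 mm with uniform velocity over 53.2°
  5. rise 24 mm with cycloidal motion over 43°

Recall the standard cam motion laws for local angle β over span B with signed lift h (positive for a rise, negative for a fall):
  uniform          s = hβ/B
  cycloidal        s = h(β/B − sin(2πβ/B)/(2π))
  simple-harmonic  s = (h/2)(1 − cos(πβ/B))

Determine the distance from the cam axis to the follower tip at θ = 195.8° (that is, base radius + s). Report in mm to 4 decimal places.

seg 1 [0°–107.1°] cycloidal, h=16: full span → s += 16 → s = 16.0000
seg 2 [107.1°–159.4°] uniform, h=18: full span → s += 18 → s = 34.0000
seg 3 [159.4°–263.8°] simple-harmonic, h=-12: θ=195.8° here. β=36.4, B=104.4. -12/2·(1 − cos(π·0.3487)) = -3.2536 → s = 30.7464
radial distance = base radius + s = 29 + 30.7464 = 59.7464

59.7464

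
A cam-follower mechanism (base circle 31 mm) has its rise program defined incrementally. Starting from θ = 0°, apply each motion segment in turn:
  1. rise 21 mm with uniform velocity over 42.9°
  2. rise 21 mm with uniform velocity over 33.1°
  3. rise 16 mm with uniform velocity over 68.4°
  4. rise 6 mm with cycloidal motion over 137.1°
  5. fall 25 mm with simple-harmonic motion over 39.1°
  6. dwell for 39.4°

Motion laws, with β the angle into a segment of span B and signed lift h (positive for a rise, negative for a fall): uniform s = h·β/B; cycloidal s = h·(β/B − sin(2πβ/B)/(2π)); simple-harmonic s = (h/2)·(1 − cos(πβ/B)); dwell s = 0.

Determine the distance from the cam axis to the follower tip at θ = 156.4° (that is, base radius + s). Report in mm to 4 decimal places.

seg 1 [0°–42.9°] uniform, h=21: full span → s += 21 → s = 21.0000
seg 2 [42.9°–76°] uniform, h=21: full span → s += 21 → s = 42.0000
seg 3 [76°–144.4°] uniform, h=16: full span → s += 16 → s = 58.0000
seg 4 [144.4°–281.5°] cycloidal, h=6: θ=156.4° here. β=12, B=137.1. 6·(0.0875 − sin(2π·0.0875)/(2π)) = 0.0261 → s = 58.0261
radial distance = base radius + s = 31 + 58.0261 = 89.0261

89.0261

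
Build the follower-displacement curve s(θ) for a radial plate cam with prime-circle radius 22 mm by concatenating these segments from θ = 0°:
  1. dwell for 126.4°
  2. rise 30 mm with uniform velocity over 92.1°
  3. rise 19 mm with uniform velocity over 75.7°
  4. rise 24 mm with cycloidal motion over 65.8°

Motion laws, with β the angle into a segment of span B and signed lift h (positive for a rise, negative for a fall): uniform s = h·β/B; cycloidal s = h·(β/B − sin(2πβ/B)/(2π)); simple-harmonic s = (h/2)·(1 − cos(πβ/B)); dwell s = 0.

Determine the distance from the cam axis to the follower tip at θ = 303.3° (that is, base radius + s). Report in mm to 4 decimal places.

seg 1 [0°–126.4°] dwell: s stays 0.0000
seg 2 [126.4°–218.5°] uniform, h=30: full span → s += 30 → s = 30.0000
seg 3 [218.5°–294.2°] uniform, h=19: full span → s += 19 → s = 49.0000
seg 4 [294.2°–360°] cycloidal, h=24: θ=303.3° here. β=9.1, B=65.8. 24·(0.1383 − sin(2π·0.1383)/(2π)) = 0.4022 → s = 49.4022
radial distance = base radius + s = 22 + 49.4022 = 71.4022

71.4022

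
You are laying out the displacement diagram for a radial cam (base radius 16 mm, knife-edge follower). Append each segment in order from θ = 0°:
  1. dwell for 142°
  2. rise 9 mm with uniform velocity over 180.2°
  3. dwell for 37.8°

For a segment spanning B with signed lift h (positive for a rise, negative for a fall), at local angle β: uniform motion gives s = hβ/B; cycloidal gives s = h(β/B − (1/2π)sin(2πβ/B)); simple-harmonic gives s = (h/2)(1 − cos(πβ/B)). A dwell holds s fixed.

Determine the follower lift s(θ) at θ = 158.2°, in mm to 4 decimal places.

seg 1 [0°–142°] dwell: s stays 0.0000
seg 2 [142°–322.2°] uniform, h=9: θ=158.2° here. β=16.2, B=180.2. 9·16.2/180.2 = 0.8091 → s = 0.8091

0.8091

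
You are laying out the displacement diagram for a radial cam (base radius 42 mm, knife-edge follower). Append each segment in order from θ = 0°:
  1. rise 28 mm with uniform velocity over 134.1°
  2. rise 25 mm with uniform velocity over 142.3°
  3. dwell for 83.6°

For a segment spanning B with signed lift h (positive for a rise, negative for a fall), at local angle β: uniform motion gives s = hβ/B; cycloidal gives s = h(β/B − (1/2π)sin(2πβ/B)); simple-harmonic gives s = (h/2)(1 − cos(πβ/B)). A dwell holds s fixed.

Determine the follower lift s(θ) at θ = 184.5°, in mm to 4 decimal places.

seg 1 [0°–134.1°] uniform, h=28: full span → s += 28 → s = 28.0000
seg 2 [134.1°–276.4°] uniform, h=25: θ=184.5° here. β=50.4, B=142.3. 25·50.4/142.3 = 8.8545 → s = 36.8545

36.8545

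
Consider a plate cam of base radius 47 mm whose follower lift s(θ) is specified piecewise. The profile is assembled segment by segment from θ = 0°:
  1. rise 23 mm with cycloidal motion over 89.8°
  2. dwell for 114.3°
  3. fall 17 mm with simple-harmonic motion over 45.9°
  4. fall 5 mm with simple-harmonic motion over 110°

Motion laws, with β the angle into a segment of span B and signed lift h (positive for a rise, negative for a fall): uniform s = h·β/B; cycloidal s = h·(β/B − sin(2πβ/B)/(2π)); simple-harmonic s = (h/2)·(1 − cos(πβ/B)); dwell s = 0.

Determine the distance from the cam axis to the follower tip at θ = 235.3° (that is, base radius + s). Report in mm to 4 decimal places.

seg 1 [0°–89.8°] cycloidal, h=23: full span → s += 23 → s = 23.0000
seg 2 [89.8°–204.1°] dwell: s stays 23.0000
seg 3 [204.1°–250°] simple-harmonic, h=-17: θ=235.3° here. β=31.2, B=45.9. -17/2·(1 − cos(π·0.6797)) = -13.0486 → s = 9.9514
radial distance = base radius + s = 47 + 9.9514 = 56.9514

56.9514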